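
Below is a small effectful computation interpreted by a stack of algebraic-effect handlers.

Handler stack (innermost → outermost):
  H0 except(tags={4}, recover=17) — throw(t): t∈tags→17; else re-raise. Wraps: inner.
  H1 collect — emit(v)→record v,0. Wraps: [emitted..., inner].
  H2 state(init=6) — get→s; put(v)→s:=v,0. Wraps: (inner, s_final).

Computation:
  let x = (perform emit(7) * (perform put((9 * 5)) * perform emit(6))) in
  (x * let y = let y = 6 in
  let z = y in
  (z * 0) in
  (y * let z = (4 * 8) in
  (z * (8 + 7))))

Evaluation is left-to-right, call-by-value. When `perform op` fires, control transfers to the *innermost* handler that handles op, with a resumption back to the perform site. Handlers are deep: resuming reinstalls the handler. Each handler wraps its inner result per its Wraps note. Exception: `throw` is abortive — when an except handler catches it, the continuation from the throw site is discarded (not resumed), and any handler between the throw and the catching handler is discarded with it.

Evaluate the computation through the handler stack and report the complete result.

Evaluation trace:
emit(7) @ H1 ⇒ out+=7
put(45) @ H2 ⇒ s:=45
emit(6) @ H1 ⇒ out+=6
H0 returns 0
H1 returns [7, 6, 0]
H2 returns ([7, 6, 0], 45)
= ([7, 6, 0], 45)

Answer: ([7, 6, 0], 45)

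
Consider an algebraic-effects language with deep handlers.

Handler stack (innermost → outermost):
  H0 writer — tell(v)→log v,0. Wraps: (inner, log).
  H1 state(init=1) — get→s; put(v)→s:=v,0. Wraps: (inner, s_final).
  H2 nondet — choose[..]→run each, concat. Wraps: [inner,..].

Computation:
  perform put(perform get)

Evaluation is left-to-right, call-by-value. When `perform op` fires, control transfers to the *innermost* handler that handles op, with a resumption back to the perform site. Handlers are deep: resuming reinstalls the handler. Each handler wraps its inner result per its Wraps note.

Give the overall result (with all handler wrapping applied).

Evaluation trace:
get @ H1 ⇒ 1
put(1) @ H1 ⇒ s:=1
H0 returns (0, ())
H1 returns ((0, ()), 1)
H2 returns [((0, ()), 1)]
= [((0, ()), 1)]

Answer: [((0, ()), 1)]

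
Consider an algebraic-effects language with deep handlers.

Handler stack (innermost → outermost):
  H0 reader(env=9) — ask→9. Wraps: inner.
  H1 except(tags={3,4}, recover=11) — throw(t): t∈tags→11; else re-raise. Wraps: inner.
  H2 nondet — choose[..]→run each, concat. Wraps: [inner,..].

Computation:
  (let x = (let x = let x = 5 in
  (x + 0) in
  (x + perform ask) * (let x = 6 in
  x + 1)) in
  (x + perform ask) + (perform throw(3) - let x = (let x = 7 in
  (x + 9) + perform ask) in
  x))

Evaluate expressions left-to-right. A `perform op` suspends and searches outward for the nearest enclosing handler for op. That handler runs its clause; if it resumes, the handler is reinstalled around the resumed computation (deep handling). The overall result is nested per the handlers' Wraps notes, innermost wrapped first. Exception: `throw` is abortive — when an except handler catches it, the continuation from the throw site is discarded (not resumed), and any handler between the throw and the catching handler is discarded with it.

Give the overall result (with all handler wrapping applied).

Answer: [11]

Working:
ask @ H0 ⇒ 9
ask @ H0 ⇒ 9
throw(3) @ H1 caught ⇒ 11
H2 returns [11]
= [11]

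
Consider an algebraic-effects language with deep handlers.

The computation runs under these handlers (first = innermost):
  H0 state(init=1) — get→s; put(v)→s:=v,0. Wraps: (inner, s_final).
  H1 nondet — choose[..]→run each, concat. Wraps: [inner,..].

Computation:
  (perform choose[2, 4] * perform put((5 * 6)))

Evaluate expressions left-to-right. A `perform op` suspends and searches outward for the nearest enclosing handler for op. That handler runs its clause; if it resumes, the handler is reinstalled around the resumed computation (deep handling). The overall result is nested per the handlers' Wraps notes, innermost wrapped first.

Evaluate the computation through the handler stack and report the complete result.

Answer: [(0, 30), (0, 30)]

Step-by-step:
choose[2, 4] @ H1
  branch[0] choose=2:
    put(30) @ H0 ⇒ s:=30
    H0 returns (0, 30)
    H1 returns [(0, 30)]
  branch[1] choose=4:
    put(30) @ H0 ⇒ s:=30
    H0 returns (0, 30)
    H1 returns [(0, 30)]
= [(0, 30), (0, 30)]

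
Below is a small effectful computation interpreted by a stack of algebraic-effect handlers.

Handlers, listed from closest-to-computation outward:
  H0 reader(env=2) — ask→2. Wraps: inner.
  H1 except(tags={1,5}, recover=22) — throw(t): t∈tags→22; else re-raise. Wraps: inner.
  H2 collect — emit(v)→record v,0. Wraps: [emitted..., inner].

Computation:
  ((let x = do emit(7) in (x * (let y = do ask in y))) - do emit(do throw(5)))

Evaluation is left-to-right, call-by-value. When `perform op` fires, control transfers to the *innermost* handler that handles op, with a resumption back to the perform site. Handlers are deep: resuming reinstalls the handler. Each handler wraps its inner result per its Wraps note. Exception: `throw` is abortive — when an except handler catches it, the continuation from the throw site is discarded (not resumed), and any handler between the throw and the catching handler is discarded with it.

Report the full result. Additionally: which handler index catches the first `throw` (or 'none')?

Answer: [7, 22] ; first throw caught by: H1

Evaluation trace:
emit(7) @ H2 ⇒ out+=7
ask @ H0 ⇒ 2
throw(5) @ H1 caught ⇒ 22
H2 returns [7, 22]
= [7, 22]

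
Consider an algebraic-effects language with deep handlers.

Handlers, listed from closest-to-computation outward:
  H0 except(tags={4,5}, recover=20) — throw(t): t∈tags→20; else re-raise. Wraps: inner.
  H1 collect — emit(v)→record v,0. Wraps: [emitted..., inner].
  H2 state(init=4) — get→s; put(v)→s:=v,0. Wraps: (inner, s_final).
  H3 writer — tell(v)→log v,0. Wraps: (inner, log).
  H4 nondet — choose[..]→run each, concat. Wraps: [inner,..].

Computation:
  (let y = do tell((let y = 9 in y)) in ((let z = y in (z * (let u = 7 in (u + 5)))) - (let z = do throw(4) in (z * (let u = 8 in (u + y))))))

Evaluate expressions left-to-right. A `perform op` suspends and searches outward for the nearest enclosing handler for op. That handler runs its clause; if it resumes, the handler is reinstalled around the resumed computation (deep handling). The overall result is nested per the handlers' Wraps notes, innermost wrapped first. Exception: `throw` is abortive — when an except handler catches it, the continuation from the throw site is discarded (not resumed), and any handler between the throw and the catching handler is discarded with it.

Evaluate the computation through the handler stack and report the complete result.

Evaluation trace:
tell(9) @ H3 ⇒ log+=9
throw(4) @ H0 caught ⇒ 20
H1 returns [20]
H2 returns ([20], 4)
H3 returns (([20], 4), (9))
H4 returns [(([20], 4), (9))]
= [(([20], 4), (9))]

Answer: [(([20], 4), (9))]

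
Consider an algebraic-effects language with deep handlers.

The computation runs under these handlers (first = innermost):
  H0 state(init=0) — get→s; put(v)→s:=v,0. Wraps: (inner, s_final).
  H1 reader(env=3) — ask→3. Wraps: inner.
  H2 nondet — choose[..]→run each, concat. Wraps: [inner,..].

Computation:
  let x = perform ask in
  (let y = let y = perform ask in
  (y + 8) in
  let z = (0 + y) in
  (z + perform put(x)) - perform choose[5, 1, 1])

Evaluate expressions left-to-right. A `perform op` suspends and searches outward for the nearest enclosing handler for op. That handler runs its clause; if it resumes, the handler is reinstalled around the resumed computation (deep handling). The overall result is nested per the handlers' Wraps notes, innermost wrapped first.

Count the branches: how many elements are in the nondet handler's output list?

Answer: 3

Working:
ask @ H1 ⇒ 3
ask @ H1 ⇒ 3
put(3) @ H0 ⇒ s:=3
choose[5, 1, 1] @ H2
  branch[0] choose=5:
    H0 returns (6, 3)
    H1 returns (6, 3)
    H2 returns [(6, 3)]
  branch[1] choose=1:
    H0 returns (10, 3)
    H1 returns (10, 3)
    H2 returns [(10, 3)]
  branch[2] choose=1:
    H0 returns (10, 3)
    H1 returns (10, 3)
    H2 returns [(10, 3)]
= [(6, 3), (10, 3), (10, 3)]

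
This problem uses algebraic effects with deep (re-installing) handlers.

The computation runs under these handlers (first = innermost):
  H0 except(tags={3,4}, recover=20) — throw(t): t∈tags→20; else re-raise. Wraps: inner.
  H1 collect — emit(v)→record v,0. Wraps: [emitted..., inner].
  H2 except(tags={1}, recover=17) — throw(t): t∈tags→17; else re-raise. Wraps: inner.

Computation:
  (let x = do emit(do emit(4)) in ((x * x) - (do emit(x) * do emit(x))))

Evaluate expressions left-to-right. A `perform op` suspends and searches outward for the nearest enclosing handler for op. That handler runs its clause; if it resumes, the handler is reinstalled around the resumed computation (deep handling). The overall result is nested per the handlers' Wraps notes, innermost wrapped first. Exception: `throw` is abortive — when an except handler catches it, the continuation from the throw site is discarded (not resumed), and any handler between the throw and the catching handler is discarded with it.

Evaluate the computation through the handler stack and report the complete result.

Answer: [4, 0, 0, 0, 0]

Step-by-step:
emit(4) @ H1 ⇒ out+=4
emit(0) @ H1 ⇒ out+=0
emit(0) @ H1 ⇒ out+=0
emit(0) @ H1 ⇒ out+=0
H0 returns 0
H1 returns [4, 0, 0, 0, 0]
H2 returns [4, 0, 0, 0, 0]
= [4, 0, 0, 0, 0]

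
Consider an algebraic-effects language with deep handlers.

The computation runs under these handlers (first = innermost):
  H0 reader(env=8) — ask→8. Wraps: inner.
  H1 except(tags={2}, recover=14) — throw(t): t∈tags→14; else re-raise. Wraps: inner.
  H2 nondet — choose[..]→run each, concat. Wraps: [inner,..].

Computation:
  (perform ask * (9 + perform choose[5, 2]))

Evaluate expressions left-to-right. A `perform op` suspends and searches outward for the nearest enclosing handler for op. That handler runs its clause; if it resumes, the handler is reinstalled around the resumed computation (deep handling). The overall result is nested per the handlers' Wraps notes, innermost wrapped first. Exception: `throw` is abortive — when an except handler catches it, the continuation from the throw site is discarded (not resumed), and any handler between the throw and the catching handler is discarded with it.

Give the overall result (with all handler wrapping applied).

Evaluation trace:
ask @ H0 ⇒ 8
choose[5, 2] @ H2
  branch[0] choose=5:
    H0 returns 112
    H1 returns 112
    H2 returns [112]
  branch[1] choose=2:
    H0 returns 88
    H1 returns 88
    H2 returns [88]
= [112, 88]

Answer: [112, 88]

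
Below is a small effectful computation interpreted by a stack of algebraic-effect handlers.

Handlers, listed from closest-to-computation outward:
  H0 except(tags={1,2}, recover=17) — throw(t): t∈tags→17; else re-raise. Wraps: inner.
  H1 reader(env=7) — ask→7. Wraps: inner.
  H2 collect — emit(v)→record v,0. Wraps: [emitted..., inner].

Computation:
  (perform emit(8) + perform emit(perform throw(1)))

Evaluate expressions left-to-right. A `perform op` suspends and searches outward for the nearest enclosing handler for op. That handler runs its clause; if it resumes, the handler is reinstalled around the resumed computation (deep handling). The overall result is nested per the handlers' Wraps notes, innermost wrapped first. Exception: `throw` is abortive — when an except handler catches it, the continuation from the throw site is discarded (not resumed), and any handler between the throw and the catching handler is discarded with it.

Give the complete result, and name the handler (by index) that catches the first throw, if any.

Evaluation trace:
emit(8) @ H2 ⇒ out+=8
throw(1) @ H0 caught ⇒ 17
H1 returns 17
H2 returns [8, 17]
= [8, 17]

Answer: [8, 17] ; first throw caught by: H0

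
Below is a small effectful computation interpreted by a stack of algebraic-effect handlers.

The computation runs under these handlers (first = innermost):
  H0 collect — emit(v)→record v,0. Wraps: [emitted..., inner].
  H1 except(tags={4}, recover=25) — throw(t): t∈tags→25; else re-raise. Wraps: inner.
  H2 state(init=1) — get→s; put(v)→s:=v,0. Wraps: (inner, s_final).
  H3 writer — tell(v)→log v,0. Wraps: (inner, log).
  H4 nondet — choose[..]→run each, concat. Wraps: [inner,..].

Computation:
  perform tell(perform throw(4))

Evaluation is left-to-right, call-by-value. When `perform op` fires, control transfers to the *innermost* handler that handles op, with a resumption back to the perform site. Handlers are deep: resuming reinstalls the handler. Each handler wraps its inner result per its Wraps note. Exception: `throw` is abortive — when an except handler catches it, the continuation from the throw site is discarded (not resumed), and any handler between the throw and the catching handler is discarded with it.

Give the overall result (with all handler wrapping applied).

Answer: [((25, 1), ())]

Step-by-step:
throw(4) @ H1 caught ⇒ 25
H2 returns (25, 1)
H3 returns ((25, 1), ())
H4 returns [((25, 1), ())]
= [((25, 1), ())]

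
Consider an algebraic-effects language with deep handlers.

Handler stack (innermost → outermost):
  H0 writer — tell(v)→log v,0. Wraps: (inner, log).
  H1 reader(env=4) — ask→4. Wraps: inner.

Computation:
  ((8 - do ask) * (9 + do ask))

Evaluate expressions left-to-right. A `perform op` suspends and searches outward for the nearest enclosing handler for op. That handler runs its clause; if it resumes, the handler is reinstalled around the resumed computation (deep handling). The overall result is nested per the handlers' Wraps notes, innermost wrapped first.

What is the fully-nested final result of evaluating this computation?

Answer: (52, ())

Evaluation trace:
ask @ H1 ⇒ 4
ask @ H1 ⇒ 4
H0 returns (52, ())
H1 returns (52, ())
= (52, ())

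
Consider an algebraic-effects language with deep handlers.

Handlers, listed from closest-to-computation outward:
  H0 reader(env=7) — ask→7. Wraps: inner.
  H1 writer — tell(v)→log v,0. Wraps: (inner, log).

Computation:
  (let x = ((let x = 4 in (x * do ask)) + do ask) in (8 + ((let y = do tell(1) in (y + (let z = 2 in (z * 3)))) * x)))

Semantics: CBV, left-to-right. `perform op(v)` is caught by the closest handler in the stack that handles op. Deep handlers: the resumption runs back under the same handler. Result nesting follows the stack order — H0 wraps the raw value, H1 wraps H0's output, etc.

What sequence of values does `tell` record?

Step-by-step:
ask @ H0 ⇒ 7
ask @ H0 ⇒ 7
tell(1) @ H1 ⇒ log+=1
H0 returns 218
H1 returns (218, (1))
= (218, (1))

Answer: (1)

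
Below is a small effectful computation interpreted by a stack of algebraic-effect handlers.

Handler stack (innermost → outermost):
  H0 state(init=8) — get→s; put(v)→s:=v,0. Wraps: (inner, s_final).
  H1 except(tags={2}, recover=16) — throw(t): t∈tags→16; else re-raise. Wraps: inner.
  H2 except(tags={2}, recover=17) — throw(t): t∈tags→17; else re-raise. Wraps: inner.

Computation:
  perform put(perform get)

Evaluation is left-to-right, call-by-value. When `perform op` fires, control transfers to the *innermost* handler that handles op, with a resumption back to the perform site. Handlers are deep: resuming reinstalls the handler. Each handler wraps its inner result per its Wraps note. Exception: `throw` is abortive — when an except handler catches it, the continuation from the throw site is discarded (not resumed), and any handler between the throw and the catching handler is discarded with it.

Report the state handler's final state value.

Step-by-step:
get @ H0 ⇒ 8
put(8) @ H0 ⇒ s:=8
H0 returns (0, 8)
H1 returns (0, 8)
H2 returns (0, 8)
= (0, 8)

Answer: 8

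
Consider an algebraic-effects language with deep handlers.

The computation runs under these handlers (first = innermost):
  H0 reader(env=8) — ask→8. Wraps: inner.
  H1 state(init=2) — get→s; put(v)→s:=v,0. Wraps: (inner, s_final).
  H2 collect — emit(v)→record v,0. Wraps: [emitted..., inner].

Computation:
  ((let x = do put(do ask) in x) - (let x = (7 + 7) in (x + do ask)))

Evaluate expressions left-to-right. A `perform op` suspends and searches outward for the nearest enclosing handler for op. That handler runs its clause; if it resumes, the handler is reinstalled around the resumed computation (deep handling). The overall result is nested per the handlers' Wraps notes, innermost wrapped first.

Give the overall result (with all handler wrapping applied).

Answer: [(-22, 8)]

Working:
ask @ H0 ⇒ 8
put(8) @ H1 ⇒ s:=8
ask @ H0 ⇒ 8
H0 returns -22
H1 returns (-22, 8)
H2 returns [(-22, 8)]
= [(-22, 8)]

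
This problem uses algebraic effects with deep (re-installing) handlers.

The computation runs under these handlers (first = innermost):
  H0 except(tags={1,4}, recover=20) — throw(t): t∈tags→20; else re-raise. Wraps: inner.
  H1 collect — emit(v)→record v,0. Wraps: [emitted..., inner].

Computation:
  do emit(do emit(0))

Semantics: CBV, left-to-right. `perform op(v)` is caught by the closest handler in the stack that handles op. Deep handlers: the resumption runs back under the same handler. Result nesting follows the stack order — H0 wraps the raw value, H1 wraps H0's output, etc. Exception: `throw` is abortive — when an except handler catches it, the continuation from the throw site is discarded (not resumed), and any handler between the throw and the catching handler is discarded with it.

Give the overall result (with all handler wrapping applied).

Working:
emit(0) @ H1 ⇒ out+=0
emit(0) @ H1 ⇒ out+=0
H0 returns 0
H1 returns [0, 0, 0]
= [0, 0, 0]

Answer: [0, 0, 0]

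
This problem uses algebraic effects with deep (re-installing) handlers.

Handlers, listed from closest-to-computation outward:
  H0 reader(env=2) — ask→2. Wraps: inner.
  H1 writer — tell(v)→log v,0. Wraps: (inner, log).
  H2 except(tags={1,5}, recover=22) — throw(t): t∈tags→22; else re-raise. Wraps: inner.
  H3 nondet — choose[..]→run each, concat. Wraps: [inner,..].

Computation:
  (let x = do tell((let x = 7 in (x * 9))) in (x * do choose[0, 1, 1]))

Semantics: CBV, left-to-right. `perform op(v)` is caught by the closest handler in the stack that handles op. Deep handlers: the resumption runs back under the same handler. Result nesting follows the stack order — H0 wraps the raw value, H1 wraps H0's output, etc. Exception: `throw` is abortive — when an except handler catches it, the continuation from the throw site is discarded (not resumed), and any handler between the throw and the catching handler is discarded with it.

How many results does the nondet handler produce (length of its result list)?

Evaluation trace:
tell(63) @ H1 ⇒ log+=63
choose[0, 1, 1] @ H3
  branch[0] choose=0:
    H0 returns 0
    H1 returns (0, (63))
    H2 returns (0, (63))
    H3 returns [(0, (63))]
  branch[1] choose=1:
    H0 returns 0
    H1 returns (0, (63))
    H2 returns (0, (63))
    H3 returns [(0, (63))]
  branch[2] choose=1:
    H0 returns 0
    H1 returns (0, (63))
    H2 returns (0, (63))
    H3 returns [(0, (63))]
= [(0, (63)), (0, (63)), (0, (63))]

Answer: 3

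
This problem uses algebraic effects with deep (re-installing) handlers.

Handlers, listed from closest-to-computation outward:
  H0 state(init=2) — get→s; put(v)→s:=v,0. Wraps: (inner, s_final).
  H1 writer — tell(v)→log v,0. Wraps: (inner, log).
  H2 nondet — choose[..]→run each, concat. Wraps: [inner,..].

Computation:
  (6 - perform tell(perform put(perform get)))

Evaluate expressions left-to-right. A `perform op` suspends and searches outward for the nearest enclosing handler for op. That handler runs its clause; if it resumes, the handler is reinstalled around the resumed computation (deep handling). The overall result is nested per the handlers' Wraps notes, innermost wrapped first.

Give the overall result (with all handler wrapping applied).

Answer: [((6, 2), (0))]

Evaluation trace:
get @ H0 ⇒ 2
put(2) @ H0 ⇒ s:=2
tell(0) @ H1 ⇒ log+=0
H0 returns (6, 2)
H1 returns ((6, 2), (0))
H2 returns [((6, 2), (0))]
= [((6, 2), (0))]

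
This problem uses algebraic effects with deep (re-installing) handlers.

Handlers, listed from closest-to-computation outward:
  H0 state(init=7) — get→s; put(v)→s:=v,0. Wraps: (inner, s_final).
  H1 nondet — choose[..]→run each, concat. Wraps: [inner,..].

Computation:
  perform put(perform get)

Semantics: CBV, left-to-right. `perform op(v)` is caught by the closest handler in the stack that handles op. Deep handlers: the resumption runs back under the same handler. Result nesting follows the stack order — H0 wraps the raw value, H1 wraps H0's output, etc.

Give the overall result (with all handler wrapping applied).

Working:
get @ H0 ⇒ 7
put(7) @ H0 ⇒ s:=7
H0 returns (0, 7)
H1 returns [(0, 7)]
= [(0, 7)]

Answer: [(0, 7)]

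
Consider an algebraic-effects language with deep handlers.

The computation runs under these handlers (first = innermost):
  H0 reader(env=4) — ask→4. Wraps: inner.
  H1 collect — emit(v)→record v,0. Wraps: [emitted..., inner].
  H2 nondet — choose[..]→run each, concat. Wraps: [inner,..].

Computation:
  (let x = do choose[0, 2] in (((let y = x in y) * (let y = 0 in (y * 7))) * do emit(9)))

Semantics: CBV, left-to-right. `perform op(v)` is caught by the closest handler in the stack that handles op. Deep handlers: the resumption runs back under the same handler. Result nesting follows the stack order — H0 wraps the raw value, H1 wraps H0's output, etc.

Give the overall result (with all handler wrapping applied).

Answer: [[9, 0], [9, 0]]

Evaluation trace:
choose[0, 2] @ H2
  branch[0] choose=0:
    emit(9) @ H1 ⇒ out+=9
    H0 returns 0
    H1 returns [9, 0]
    H2 returns [[9, 0]]
  branch[1] choose=2:
    emit(9) @ H1 ⇒ out+=9
    H0 returns 0
    H1 returns [9, 0]
    H2 returns [[9, 0]]
= [[9, 0], [9, 0]]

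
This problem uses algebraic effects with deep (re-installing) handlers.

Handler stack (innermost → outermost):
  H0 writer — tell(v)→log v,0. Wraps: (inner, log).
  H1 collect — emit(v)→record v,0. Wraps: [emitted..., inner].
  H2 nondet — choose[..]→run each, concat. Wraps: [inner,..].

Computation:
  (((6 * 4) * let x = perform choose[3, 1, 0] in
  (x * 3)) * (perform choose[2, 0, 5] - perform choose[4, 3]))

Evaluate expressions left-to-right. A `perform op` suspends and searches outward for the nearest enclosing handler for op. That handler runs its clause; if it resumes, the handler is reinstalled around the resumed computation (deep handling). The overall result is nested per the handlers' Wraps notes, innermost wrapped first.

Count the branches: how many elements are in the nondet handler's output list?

Evaluation trace:
choose[3, 1, 0] @ H2
  branch[0] choose=3:
    choose[2, 0, 5] @ H2
      branch[0] choose=2:
        choose[4, 3] @ H2
          branch[0] choose=4:
            H0 returns (-432, ())
            H1 returns [(-432, ())]
            H2 returns [[(-432, ())]]
          branch[1] choose=3:
            H0 returns (-216, ())
            H1 returns [(-216, ())]
            H2 returns [[(-216, ())]]
      branch[1] choose=0:
        choose[4, 3] @ H2
          branch[0] choose=4:
            H0 returns (-864, ())
            H1 returns [(-864, ())]
            H2 returns [[(-864, ())]]
          branch[1] choose=3:
            H0 returns (-648, ())
            H1 returns [(-648, ())]
            H2 returns [[(-648, ())]]
      branch[2] choose=5:
        choose[4, 3] @ H2
          branch[0] choose=4:
            H0 returns (216, ())
            H1 returns [(216, ())]
            H2 returns [[(216, ())]]
          branch[1] choose=3:
            H0 returns (432, ())
            H1 returns [(432, ())]
            H2 returns [[(432, ())]]
  branch[1] choose=1:
    choose[2, 0, 5] @ H2
      branch[0] choose=2:
        choose[4, 3] @ H2
          branch[0] choose=4:
            H0 returns (-144, ())
            H1 returns [(-144, ())]
            H2 returns [[(-144, ())]]
          branch[1] choose=3:
            H0 returns (-72, ())
            H1 returns [(-72, ())]
            H2 returns [[(-72, ())]]
      branch[1] choose=0:
        choose[4, 3] @ H2
          branch[0] choose=4:
            H0 returns (-288, ())
            H1 returns [(-288, ())]
            H2 returns [[(-288, ())]]
          branch[1] choose=3:
            H0 returns (-216, ())
            H1 returns [(-216, ())]
            H2 returns [[(-216, ())]]
      branch[2] choose=5:
        choose[4, 3] @ H2
          branch[0] choose=4:
            H0 returns (72, ())
            H1 returns [(72, ())]
            H2 returns [[(72, ())]]
          branch[1] choose=3:
            H0 returns (144, ())
            H1 returns [(144, ())]
            H2 returns [[(144, ())]]
  branch[2] choose=0:
    choose[2, 0, 5] @ H2
      branch[0] choose=2:
        choose[4, 3] @ H2
          branch[0] choose=4:
            H0 returns (0, ())
            H1 returns [(0, ())]
            H2 returns [[(0, ())]]
          branch[1] choose=3:
            H0 returns (0, ())
            H1 returns [(0, ())]
            H2 returns [[(0, ())]]
      branch[1] choose=0:
        choose[4, 3] @ H2
          branch[0] choose=4:
            H0 returns (0, ())
            H1 returns [(0, ())]
            H2 returns [[(0, ())]]
          branch[1] choose=3:
            H0 returns (0, ())
            H1 returns [(0, ())]
            H2 returns [[(0, ())]]
      branch[2] choose=5:
        choose[4, 3] @ H2
          branch[0] choose=4:
            H0 returns (0, ())
            H1 returns [(0, ())]
            H2 returns [[(0, ())]]
          branch[1] choose=3:
            H0 returns (0, ())
            H1 returns [(0, ())]
            H2 returns [[(0, ())]]
= [[(-432, ())], [(-216, ())], [(-864, ())], [(-648, ())], [(216, ())], [(432, ())], [(-144, ())], [(-72, ())], [(-288, ())], [(-216, ())], [(72, ())], [(144, ())], [(0, ())], [(0, ())], [(0, ())], [(0, ())], [(0, ())], [(0, ())]]

Answer: 18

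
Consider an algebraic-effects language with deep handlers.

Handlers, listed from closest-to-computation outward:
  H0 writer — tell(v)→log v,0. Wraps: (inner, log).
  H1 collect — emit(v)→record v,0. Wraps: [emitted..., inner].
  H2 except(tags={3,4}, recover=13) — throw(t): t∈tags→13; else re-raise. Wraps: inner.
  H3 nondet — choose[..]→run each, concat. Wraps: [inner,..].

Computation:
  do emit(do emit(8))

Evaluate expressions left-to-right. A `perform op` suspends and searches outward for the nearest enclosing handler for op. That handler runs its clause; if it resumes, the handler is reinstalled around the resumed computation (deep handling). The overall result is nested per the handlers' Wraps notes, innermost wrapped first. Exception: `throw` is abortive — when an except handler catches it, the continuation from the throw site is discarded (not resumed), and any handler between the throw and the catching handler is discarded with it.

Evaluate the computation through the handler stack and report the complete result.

Working:
emit(8) @ H1 ⇒ out+=8
emit(0) @ H1 ⇒ out+=0
H0 returns (0, ())
H1 returns [8, 0, (0, ())]
H2 returns [8, 0, (0, ())]
H3 returns [[8, 0, (0, ())]]
= [[8, 0, (0, ())]]

Answer: [[8, 0, (0, ())]]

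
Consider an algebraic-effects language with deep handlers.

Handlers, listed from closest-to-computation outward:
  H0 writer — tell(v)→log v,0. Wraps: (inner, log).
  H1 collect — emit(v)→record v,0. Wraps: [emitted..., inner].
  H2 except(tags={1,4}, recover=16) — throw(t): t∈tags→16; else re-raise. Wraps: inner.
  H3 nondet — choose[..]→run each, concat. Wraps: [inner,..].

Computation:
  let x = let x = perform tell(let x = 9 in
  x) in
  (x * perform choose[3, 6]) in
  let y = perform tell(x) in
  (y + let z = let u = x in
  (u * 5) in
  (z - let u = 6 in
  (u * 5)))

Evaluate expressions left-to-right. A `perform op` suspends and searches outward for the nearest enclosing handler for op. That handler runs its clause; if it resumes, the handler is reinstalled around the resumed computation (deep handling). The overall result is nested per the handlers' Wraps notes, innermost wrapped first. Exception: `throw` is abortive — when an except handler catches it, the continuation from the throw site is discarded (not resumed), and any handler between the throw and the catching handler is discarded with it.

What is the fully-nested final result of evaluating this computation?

Evaluation trace:
tell(9) @ H0 ⇒ log+=9
choose[3, 6] @ H3
  branch[0] choose=3:
    tell(0) @ H0 ⇒ log+=0
    H0 returns (-30, (9, 0))
    H1 returns [(-30, (9, 0))]
    H2 returns [(-30, (9, 0))]
    H3 returns [[(-30, (9, 0))]]
  branch[1] choose=6:
    tell(0) @ H0 ⇒ log+=0
    H0 returns (-30, (9, 0))
    H1 returns [(-30, (9, 0))]
    H2 returns [(-30, (9, 0))]
    H3 returns [[(-30, (9, 0))]]
= [[(-30, (9, 0))], [(-30, (9, 0))]]

Answer: [[(-30, (9, 0))], [(-30, (9, 0))]]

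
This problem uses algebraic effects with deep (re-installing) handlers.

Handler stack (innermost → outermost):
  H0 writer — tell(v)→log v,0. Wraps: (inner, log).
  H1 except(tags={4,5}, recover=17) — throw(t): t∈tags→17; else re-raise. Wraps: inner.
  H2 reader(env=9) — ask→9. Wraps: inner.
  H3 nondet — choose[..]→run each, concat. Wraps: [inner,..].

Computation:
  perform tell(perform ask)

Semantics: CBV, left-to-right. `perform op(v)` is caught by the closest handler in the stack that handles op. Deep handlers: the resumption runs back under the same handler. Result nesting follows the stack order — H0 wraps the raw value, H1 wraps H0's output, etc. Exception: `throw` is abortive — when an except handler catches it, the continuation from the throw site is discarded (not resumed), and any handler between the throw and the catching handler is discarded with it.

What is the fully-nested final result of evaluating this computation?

Evaluation trace:
ask @ H2 ⇒ 9
tell(9) @ H0 ⇒ log+=9
H0 returns (0, (9))
H1 returns (0, (9))
H2 returns (0, (9))
H3 returns [(0, (9))]
= [(0, (9))]

Answer: [(0, (9))]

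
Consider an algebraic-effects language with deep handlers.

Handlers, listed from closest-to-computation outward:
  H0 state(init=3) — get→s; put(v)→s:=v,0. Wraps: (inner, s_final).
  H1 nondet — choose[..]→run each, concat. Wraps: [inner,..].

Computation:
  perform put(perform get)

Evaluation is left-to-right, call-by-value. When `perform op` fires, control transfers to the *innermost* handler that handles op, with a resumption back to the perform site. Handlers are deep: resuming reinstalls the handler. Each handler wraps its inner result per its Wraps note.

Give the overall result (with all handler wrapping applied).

Step-by-step:
get @ H0 ⇒ 3
put(3) @ H0 ⇒ s:=3
H0 returns (0, 3)
H1 returns [(0, 3)]
= [(0, 3)]

Answer: [(0, 3)]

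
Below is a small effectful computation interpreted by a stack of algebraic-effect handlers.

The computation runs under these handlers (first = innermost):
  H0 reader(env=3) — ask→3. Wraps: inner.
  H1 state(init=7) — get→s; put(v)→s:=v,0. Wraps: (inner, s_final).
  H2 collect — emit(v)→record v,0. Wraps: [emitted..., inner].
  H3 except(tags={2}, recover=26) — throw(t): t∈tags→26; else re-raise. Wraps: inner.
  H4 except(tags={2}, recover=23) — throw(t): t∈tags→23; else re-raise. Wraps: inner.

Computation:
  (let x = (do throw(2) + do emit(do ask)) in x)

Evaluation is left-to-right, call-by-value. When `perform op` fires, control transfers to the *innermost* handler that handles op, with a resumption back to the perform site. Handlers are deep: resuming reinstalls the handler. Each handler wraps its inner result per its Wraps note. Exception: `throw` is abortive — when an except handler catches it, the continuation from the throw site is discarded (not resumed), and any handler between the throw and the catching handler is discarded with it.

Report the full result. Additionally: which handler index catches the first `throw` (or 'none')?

Answer: 26 ; first throw caught by: H3

Step-by-step:
throw(2) @ H3 caught ⇒ 26
H4 returns 26
= 26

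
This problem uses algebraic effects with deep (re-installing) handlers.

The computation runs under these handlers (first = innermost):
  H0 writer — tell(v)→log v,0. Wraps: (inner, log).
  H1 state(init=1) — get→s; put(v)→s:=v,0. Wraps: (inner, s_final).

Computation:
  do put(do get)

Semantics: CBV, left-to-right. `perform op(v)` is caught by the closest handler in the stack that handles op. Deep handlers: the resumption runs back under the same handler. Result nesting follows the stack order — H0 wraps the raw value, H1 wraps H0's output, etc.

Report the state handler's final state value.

Step-by-step:
get @ H1 ⇒ 1
put(1) @ H1 ⇒ s:=1
H0 returns (0, ())
H1 returns ((0, ()), 1)
= ((0, ()), 1)

Answer: 1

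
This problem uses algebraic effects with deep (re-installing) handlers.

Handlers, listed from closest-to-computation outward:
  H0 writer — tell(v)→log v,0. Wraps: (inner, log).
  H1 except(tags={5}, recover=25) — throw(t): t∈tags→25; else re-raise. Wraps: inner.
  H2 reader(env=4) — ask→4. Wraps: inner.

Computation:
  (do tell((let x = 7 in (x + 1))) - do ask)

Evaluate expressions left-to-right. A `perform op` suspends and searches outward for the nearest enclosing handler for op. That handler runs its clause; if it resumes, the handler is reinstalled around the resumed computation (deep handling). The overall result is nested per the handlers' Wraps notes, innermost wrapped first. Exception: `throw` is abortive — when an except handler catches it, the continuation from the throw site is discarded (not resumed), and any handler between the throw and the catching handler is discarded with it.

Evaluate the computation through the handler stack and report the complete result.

Answer: (-4, (8))

Evaluation trace:
tell(8) @ H0 ⇒ log+=8
ask @ H2 ⇒ 4
H0 returns (-4, (8))
H1 returns (-4, (8))
H2 returns (-4, (8))
= (-4, (8))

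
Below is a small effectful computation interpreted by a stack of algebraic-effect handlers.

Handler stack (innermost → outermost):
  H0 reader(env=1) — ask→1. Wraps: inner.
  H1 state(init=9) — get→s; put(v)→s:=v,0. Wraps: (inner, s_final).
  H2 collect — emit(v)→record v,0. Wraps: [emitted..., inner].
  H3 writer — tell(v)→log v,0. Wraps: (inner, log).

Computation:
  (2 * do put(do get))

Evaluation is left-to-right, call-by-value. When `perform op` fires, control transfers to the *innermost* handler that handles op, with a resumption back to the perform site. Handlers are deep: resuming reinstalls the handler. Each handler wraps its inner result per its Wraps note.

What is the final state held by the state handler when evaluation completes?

Evaluation trace:
get @ H1 ⇒ 9
put(9) @ H1 ⇒ s:=9
H0 returns 0
H1 returns (0, 9)
H2 returns [(0, 9)]
H3 returns ([(0, 9)], ())
= ([(0, 9)], ())

Answer: 9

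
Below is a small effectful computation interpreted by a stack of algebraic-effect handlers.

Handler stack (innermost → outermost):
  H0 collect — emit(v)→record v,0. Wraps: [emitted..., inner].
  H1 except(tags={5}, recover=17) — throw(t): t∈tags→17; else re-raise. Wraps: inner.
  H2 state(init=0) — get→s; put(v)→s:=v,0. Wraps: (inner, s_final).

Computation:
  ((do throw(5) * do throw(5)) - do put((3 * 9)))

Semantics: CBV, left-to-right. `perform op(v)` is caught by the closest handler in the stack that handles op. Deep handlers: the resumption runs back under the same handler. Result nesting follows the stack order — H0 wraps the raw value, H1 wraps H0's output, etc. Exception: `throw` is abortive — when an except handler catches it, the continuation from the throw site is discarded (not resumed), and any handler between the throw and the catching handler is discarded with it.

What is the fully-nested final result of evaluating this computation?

Answer: (17, 0)

Working:
throw(5) @ H1 caught ⇒ 17
H2 returns (17, 0)
= (17, 0)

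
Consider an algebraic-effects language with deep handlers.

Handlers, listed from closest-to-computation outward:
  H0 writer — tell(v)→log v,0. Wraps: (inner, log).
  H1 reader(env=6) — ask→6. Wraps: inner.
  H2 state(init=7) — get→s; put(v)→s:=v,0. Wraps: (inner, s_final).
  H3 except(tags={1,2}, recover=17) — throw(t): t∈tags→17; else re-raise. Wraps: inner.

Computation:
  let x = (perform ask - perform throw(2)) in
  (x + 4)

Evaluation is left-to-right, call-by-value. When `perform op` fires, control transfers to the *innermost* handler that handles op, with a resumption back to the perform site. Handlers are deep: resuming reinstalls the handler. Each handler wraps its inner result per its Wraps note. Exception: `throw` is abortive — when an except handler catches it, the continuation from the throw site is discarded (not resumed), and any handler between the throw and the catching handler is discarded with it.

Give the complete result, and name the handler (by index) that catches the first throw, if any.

Answer: 17 ; first throw caught by: H3

Working:
ask @ H1 ⇒ 6
throw(2) @ H3 caught ⇒ 17
= 17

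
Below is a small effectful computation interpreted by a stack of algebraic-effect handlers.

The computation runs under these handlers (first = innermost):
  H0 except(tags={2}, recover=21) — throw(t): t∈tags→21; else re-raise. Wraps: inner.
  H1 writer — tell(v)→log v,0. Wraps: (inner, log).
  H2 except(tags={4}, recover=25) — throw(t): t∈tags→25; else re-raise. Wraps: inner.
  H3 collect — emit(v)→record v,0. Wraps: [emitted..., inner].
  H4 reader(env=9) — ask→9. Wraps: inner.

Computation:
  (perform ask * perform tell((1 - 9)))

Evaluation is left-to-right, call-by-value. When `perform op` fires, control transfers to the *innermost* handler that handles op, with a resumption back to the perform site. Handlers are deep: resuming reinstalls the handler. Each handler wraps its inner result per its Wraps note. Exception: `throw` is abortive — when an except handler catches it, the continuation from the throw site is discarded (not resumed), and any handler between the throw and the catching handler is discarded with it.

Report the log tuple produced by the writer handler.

Answer: (-8)

Step-by-step:
ask @ H4 ⇒ 9
tell(-8) @ H1 ⇒ log+=-8
H0 returns 0
H1 returns (0, (-8))
H2 returns (0, (-8))
H3 returns [(0, (-8))]
H4 returns [(0, (-8))]
= [(0, (-8))]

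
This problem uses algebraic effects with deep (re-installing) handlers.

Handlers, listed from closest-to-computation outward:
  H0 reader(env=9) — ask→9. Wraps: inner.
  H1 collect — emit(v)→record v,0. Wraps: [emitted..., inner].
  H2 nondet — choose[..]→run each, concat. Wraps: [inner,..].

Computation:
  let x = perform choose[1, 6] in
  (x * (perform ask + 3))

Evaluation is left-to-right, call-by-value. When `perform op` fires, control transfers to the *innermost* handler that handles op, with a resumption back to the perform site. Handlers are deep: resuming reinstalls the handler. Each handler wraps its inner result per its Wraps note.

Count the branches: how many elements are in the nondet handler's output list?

Working:
choose[1, 6] @ H2
  branch[0] choose=1:
    ask @ H0 ⇒ 9
    H0 returns 12
    H1 returns [12]
    H2 returns [[12]]
  branch[1] choose=6:
    ask @ H0 ⇒ 9
    H0 returns 72
    H1 returns [72]
    H2 returns [[72]]
= [[12], [72]]

Answer: 2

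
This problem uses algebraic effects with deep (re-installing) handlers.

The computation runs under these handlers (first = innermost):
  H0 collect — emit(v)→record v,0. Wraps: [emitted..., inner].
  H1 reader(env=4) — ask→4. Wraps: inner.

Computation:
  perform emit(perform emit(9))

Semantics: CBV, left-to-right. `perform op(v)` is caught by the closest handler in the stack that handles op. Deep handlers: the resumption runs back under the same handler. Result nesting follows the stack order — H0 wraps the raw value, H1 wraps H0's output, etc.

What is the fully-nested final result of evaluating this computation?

Evaluation trace:
emit(9) @ H0 ⇒ out+=9
emit(0) @ H0 ⇒ out+=0
H0 returns [9, 0, 0]
H1 returns [9, 0, 0]
= [9, 0, 0]

Answer: [9, 0, 0]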